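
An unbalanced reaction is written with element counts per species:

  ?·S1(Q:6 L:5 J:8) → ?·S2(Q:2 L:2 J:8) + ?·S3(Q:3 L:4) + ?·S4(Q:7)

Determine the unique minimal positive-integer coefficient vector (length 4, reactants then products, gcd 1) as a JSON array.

Q: 4·6 = 24 | 4·2+3·3+1·7 = 24
L: 4·5 = 20 | 4·2+3·4+1·0 = 20
J: 4·8 = 32 | 4·8+3·0+1·0 = 32
gcd(4,4,3,1) = 1

Coefficients: [4, 4, 3, 1]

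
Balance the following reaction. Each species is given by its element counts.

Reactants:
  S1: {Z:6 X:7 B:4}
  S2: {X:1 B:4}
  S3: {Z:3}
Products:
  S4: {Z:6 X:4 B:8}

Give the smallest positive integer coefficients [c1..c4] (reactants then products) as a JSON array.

Z: 1·6+5·0+4·3 = 18 | 3·6 = 18
X: 1·7+5·1+4·0 = 12 | 3·4 = 12
B: 1·4+5·4+4·0 = 24 | 3·8 = 24
gcd(1,5,4,3) = 1

Coefficients: [1, 5, 4, 3]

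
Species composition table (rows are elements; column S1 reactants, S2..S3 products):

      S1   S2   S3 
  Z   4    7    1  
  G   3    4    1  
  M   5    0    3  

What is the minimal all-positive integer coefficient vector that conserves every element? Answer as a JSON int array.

Coefficients: [3, 1, 5]

Z: 3·4 = 12 | 1·7+5·1 = 12
G: 3·3 = 9 | 1·4+5·1 = 9
M: 3·5 = 15 | 1·0+5·3 = 15
gcd(3,1,5) = 1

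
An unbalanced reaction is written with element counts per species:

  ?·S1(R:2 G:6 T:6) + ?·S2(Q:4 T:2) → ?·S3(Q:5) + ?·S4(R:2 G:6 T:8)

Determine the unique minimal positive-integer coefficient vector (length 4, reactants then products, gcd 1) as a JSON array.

R: 5·2+5·0 = 10 | 4·0+5·2 = 10
Q: 5·0+5·4 = 20 | 4·5+5·0 = 20
G: 5·6+5·0 = 30 | 4·0+5·6 = 30
T: 5·6+5·2 = 40 | 4·0+5·8 = 40
gcd(5,5,4,5) = 1

Coefficients: [5, 5, 4, 5]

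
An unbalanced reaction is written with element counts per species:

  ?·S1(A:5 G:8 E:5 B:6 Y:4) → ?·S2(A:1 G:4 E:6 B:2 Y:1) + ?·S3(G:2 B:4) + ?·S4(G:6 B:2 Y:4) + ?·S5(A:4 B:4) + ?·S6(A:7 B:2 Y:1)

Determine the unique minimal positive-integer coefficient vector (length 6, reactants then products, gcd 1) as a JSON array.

A: 6·5 = 30 | 5·1+2·0+4·0+1·4+3·7 = 30
G: 6·8 = 48 | 5·4+2·2+4·6+1·0+3·0 = 48
E: 6·5 = 30 | 5·6+2·0+4·0+1·0+3·0 = 30
B: 6·6 = 36 | 5·2+2·4+4·2+1·4+3·2 = 36
Y: 6·4 = 24 | 5·1+2·0+4·4+1·0+3·1 = 24
gcd(6,5,2,4,1,3) = 1

Coefficients: [6, 5, 2, 4, 1, 3]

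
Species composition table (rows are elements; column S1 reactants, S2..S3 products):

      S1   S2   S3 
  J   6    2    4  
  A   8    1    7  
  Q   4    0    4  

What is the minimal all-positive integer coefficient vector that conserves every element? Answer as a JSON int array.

Coefficients: [1, 1, 1]

J: 1·6 = 6 | 1·2+1·4 = 6
A: 1·8 = 8 | 1·1+1·7 = 8
Q: 1·4 = 4 | 1·0+1·4 = 4
gcd(1,1,1) = 1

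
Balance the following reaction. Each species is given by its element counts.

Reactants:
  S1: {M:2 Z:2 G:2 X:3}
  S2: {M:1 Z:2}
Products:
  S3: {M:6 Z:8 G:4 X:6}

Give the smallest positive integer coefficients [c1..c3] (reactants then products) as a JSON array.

Coefficients: [2, 2, 1]

M: 2·2+2·1 = 6 | 1·6 = 6
Z: 2·2+2·2 = 8 | 1·8 = 8
G: 2·2+2·0 = 4 | 1·4 = 4
X: 2·3+2·0 = 6 | 1·6 = 6
gcd(2,2,1) = 1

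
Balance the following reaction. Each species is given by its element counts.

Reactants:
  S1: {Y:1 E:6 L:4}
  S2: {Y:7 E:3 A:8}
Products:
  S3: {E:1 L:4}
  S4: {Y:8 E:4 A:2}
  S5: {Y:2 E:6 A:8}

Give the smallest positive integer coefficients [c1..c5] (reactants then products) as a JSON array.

Y: 5·1+5·7 = 40 | 5·0+4·8+4·2 = 40
E: 5·6+5·3 = 45 | 5·1+4·4+4·6 = 45
A: 5·0+5·8 = 40 | 5·0+4·2+4·8 = 40
L: 5·4+5·0 = 20 | 5·4+4·0+4·0 = 20
gcd(5,5,5,4,4) = 1

Coefficients: [5, 5, 5, 4, 4]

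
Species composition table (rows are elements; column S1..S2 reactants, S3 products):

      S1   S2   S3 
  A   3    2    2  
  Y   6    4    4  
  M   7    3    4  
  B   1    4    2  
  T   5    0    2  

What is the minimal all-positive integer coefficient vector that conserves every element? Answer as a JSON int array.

A: 2·3+2·2 = 10 | 5·2 = 10
Y: 2·6+2·4 = 20 | 5·4 = 20
M: 2·7+2·3 = 20 | 5·4 = 20
B: 2·1+2·4 = 10 | 5·2 = 10
T: 2·5+2·0 = 10 | 5·2 = 10
gcd(2,2,5) = 1

Coefficients: [2, 2, 5]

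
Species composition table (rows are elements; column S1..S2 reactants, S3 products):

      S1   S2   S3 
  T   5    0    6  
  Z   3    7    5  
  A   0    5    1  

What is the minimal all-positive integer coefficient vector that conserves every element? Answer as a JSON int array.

T: 6·5+1·0 = 30 | 5·6 = 30
Z: 6·3+1·7 = 25 | 5·5 = 25
A: 6·0+1·5 = 5 | 5·1 = 5
gcd(6,1,5) = 1

Coefficients: [6, 1, 5]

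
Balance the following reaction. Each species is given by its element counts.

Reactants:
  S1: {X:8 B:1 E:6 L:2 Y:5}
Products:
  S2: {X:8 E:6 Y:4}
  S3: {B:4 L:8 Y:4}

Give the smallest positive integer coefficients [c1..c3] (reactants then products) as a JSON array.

Coefficients: [4, 4, 1]

X: 4·8 = 32 | 4·8+1·0 = 32
B: 4·1 = 4 | 4·0+1·4 = 4
E: 4·6 = 24 | 4·6+1·0 = 24
L: 4·2 = 8 | 4·0+1·8 = 8
Y: 4·5 = 20 | 4·4+1·4 = 20
gcd(4,4,1) = 1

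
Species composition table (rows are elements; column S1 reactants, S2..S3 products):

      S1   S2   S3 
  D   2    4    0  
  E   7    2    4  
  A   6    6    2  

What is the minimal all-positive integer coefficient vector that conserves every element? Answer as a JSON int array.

D: 2·2 = 4 | 1·4+3·0 = 4
E: 2·7 = 14 | 1·2+3·4 = 14
A: 2·6 = 12 | 1·6+3·2 = 12
gcd(2,1,3) = 1

Coefficients: [2, 1, 3]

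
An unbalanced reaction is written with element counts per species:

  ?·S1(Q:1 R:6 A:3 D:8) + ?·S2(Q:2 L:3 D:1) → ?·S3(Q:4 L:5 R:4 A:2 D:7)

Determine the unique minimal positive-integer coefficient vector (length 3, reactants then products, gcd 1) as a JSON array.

Q: 2·1+5·2 = 12 | 3·4 = 12
L: 2·0+5·3 = 15 | 3·5 = 15
R: 2·6+5·0 = 12 | 3·4 = 12
A: 2·3+5·0 = 6 | 3·2 = 6
D: 2·8+5·1 = 21 | 3·7 = 21
gcd(2,5,3) = 1

Coefficients: [2, 5, 3]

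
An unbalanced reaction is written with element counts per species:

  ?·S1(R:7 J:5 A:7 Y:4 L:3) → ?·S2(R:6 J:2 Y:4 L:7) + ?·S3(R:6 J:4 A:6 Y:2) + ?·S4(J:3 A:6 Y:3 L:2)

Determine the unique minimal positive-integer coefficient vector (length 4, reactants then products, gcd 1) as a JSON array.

Coefficients: [6, 2, 5, 2]

R: 6·7 = 42 | 2·6+5·6+2·0 = 42
J: 6·5 = 30 | 2·2+5·4+2·3 = 30
A: 6·7 = 42 | 2·0+5·6+2·6 = 42
Y: 6·4 = 24 | 2·4+5·2+2·3 = 24
L: 6·3 = 18 | 2·7+5·0+2·2 = 18
gcd(6,2,5,2) = 1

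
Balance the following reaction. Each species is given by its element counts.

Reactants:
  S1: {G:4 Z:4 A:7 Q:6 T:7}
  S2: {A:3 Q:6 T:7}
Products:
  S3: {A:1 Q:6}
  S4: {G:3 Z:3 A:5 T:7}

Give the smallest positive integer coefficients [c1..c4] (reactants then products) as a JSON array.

Coefficients: [3, 1, 4, 4]

G: 3·4+1·0 = 12 | 4·0+4·3 = 12
Z: 3·4+1·0 = 12 | 4·0+4·3 = 12
A: 3·7+1·3 = 24 | 4·1+4·5 = 24
Q: 3·6+1·6 = 24 | 4·6+4·0 = 24
T: 3·7+1·7 = 28 | 4·0+4·7 = 28
gcd(3,1,4,4) = 1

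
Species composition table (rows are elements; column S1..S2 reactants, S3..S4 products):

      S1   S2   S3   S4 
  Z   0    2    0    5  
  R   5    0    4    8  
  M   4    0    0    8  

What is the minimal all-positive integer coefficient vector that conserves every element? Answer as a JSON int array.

Coefficients: [4, 5, 1, 2]

Z: 4·0+5·2 = 10 | 1·0+2·5 = 10
R: 4·5+5·0 = 20 | 1·4+2·8 = 20
M: 4·4+5·0 = 16 | 1·0+2·8 = 16
gcd(4,5,1,2) = 1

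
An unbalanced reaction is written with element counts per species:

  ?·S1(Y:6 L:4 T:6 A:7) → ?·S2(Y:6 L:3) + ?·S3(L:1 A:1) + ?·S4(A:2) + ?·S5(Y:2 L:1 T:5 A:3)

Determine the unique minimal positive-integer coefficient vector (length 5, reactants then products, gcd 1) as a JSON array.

Y: 5·6 = 30 | 3·6+5·0+6·0+6·2 = 30
L: 5·4 = 20 | 3·3+5·1+6·0+6·1 = 20
T: 5·6 = 30 | 3·0+5·0+6·0+6·5 = 30
A: 5·7 = 35 | 3·0+5·1+6·2+6·3 = 35
gcd(5,3,5,6,6) = 1

Coefficients: [5, 3, 5, 6, 6]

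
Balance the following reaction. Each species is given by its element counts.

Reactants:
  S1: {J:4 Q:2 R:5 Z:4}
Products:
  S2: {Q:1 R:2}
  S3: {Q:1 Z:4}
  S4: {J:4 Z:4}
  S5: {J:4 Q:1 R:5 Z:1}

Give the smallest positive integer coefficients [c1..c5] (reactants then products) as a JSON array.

Coefficients: [6, 5, 3, 2, 4]

J: 6·4 = 24 | 5·0+3·0+2·4+4·4 = 24
Q: 6·2 = 12 | 5·1+3·1+2·0+4·1 = 12
R: 6·5 = 30 | 5·2+3·0+2·0+4·5 = 30
Z: 6·4 = 24 | 5·0+3·4+2·4+4·1 = 24
gcd(6,5,3,2,4) = 1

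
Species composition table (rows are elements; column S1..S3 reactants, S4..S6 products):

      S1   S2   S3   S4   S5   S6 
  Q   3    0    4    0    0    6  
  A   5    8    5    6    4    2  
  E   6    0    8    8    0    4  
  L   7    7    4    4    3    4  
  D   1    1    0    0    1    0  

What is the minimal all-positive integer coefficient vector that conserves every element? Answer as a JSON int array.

Coefficients: [2, 2, 6, 5, 4, 5]

Q: 2·3+2·0+6·4 = 30 | 5·0+4·0+5·6 = 30
A: 2·5+2·8+6·5 = 56 | 5·6+4·4+5·2 = 56
E: 2·6+2·0+6·8 = 60 | 5·8+4·0+5·4 = 60
L: 2·7+2·7+6·4 = 52 | 5·4+4·3+5·4 = 52
D: 2·1+2·1+6·0 = 4 | 5·0+4·1+5·0 = 4
gcd(2,2,6,5,4,5) = 1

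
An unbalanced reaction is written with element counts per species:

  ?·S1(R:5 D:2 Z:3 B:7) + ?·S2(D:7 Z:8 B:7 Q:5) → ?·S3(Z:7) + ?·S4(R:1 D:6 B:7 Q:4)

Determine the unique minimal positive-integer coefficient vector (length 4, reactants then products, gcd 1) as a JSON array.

R: 1·5+4·0 = 5 | 5·0+5·1 = 5
D: 1·2+4·7 = 30 | 5·0+5·6 = 30
Z: 1·3+4·8 = 35 | 5·7+5·0 = 35
B: 1·7+4·7 = 35 | 5·0+5·7 = 35
Q: 1·0+4·5 = 20 | 5·0+5·4 = 20
gcd(1,4,5,5) = 1

Coefficients: [1, 4, 5, 5]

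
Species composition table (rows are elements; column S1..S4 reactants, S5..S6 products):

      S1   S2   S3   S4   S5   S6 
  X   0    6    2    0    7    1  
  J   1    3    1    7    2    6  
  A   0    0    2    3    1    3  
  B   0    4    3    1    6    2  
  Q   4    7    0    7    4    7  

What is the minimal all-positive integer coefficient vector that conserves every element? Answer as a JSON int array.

X: 1·0+1·6+2·2+2·0 = 10 | 1·7+3·1 = 10
J: 1·1+1·3+2·1+2·7 = 20 | 1·2+3·6 = 20
A: 1·0+1·0+2·2+2·3 = 10 | 1·1+3·3 = 10
B: 1·0+1·4+2·3+2·1 = 12 | 1·6+3·2 = 12
Q: 1·4+1·7+2·0+2·7 = 25 | 1·4+3·7 = 25
gcd(1,1,2,2,1,3) = 1

Coefficients: [1, 1, 2, 2, 1, 3]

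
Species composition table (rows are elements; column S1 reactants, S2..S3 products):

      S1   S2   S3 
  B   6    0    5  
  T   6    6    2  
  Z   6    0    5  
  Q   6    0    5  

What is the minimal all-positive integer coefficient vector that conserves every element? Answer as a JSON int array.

Coefficients: [5, 3, 6]

B: 5·6 = 30 | 3·0+6·5 = 30
T: 5·6 = 30 | 3·6+6·2 = 30
Z: 5·6 = 30 | 3·0+6·5 = 30
Q: 5·6 = 30 | 3·0+6·5 = 30
gcd(5,3,6) = 1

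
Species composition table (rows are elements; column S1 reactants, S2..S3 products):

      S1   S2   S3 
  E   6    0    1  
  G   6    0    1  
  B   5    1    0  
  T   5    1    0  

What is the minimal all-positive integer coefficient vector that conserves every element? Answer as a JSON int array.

E: 1·6 = 6 | 5·0+6·1 = 6
G: 1·6 = 6 | 5·0+6·1 = 6
B: 1·5 = 5 | 5·1+6·0 = 5
T: 1·5 = 5 | 5·1+6·0 = 5
gcd(1,5,6) = 1

Coefficients: [1, 5, 6]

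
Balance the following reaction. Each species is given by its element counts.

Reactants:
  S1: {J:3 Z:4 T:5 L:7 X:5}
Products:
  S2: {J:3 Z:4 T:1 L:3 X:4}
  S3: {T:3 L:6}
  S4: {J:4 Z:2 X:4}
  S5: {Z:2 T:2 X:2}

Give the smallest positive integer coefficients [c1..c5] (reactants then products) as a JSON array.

J: 6·3 = 18 | 2·3+6·0+3·4+5·0 = 18
Z: 6·4 = 24 | 2·4+6·0+3·2+5·2 = 24
T: 6·5 = 30 | 2·1+6·3+3·0+5·2 = 30
L: 6·7 = 42 | 2·3+6·6+3·0+5·0 = 42
X: 6·5 = 30 | 2·4+6·0+3·4+5·2 = 30
gcd(6,2,6,3,5) = 1

Coefficients: [6, 2, 6, 3, 5]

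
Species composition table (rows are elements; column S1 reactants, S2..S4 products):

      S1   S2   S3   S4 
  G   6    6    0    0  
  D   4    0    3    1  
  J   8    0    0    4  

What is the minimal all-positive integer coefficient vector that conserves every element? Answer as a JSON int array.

Coefficients: [3, 3, 2, 6]

G: 3·6 = 18 | 3·6+2·0+6·0 = 18
D: 3·4 = 12 | 3·0+2·3+6·1 = 12
J: 3·8 = 24 | 3·0+2·0+6·4 = 24
gcd(3,3,2,6) = 1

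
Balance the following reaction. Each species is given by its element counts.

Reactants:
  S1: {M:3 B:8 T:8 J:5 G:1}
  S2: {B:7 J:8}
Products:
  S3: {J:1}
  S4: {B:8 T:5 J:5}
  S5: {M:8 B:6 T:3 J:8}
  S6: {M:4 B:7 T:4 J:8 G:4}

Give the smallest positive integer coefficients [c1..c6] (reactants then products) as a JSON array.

M: 4·3+3·0 = 12 | 3·0+5·0+1·8+1·4 = 12
B: 4·8+3·7 = 53 | 3·0+5·8+1·6+1·7 = 53
T: 4·8+3·0 = 32 | 3·0+5·5+1·3+1·4 = 32
J: 4·5+3·8 = 44 | 3·1+5·5+1·8+1·8 = 44
G: 4·1+3·0 = 4 | 3·0+5·0+1·0+1·4 = 4
gcd(4,3,3,5,1,1) = 1

Coefficients: [4, 3, 3, 5, 1, 1]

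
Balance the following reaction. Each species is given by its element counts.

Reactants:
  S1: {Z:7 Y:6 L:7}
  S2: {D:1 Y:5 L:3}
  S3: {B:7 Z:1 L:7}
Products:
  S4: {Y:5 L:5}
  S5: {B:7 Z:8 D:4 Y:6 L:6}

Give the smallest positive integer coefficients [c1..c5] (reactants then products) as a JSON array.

B: 1·0+4·0+1·7 = 7 | 4·0+1·7 = 7
Z: 1·7+4·0+1·1 = 8 | 4·0+1·8 = 8
D: 1·0+4·1+1·0 = 4 | 4·0+1·4 = 4
Y: 1·6+4·5+1·0 = 26 | 4·5+1·6 = 26
L: 1·7+4·3+1·7 = 26 | 4·5+1·6 = 26
gcd(1,4,1,4,1) = 1

Coefficients: [1, 4, 1, 4, 1]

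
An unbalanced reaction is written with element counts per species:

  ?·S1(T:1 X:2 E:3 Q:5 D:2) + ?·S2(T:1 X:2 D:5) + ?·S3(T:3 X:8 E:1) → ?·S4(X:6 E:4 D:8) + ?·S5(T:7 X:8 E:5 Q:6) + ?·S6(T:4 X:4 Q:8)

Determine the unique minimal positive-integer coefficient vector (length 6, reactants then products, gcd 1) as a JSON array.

Coefficients: [6, 4, 3, 4, 1, 3]

T: 6·1+4·1+3·3 = 19 | 4·0+1·7+3·4 = 19
X: 6·2+4·2+3·8 = 44 | 4·6+1·8+3·4 = 44
E: 6·3+4·0+3·1 = 21 | 4·4+1·5+3·0 = 21
Q: 6·5+4·0+3·0 = 30 | 4·0+1·6+3·8 = 30
D: 6·2+4·5+3·0 = 32 | 4·8+1·0+3·0 = 32
gcd(6,4,3,4,1,3) = 1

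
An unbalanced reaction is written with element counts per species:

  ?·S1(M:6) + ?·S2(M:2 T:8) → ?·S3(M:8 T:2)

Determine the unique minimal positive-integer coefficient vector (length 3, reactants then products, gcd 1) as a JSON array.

M: 5·6+1·2 = 32 | 4·8 = 32
T: 5·0+1·8 = 8 | 4·2 = 8
gcd(5,1,4) = 1

Coefficients: [5, 1, 4]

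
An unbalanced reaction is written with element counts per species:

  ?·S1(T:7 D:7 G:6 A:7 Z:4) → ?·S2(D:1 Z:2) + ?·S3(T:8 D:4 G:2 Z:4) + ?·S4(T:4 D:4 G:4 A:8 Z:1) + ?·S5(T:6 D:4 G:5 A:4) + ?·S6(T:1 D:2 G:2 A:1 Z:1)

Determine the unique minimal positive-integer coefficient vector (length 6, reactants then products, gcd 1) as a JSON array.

T: 5·7 = 35 | 5·0+1·8+3·4+2·6+3·1 = 35
D: 5·7 = 35 | 5·1+1·4+3·4+2·4+3·2 = 35
G: 5·6 = 30 | 5·0+1·2+3·4+2·5+3·2 = 30
A: 5·7 = 35 | 5·0+1·0+3·8+2·4+3·1 = 35
Z: 5·4 = 20 | 5·2+1·4+3·1+2·0+3·1 = 20
gcd(5,5,1,3,2,3) = 1

Coefficients: [5, 5, 1, 3, 2, 3]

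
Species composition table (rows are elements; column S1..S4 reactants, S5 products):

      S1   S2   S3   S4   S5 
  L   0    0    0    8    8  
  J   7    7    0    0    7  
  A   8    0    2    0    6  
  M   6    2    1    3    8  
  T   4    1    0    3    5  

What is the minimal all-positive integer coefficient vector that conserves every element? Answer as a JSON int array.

Coefficients: [1, 2, 5, 3, 3]

L: 1·0+2·0+5·0+3·8 = 24 | 3·8 = 24
J: 1·7+2·7+5·0+3·0 = 21 | 3·7 = 21
A: 1·8+2·0+5·2+3·0 = 18 | 3·6 = 18
M: 1·6+2·2+5·1+3·3 = 24 | 3·8 = 24
T: 1·4+2·1+5·0+3·3 = 15 | 3·5 = 15
gcd(1,2,5,3,3) = 1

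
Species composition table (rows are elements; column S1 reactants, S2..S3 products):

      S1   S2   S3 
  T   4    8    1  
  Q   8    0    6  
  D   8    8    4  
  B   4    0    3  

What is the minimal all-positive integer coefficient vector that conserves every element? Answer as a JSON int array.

Coefficients: [3, 1, 4]

T: 3·4 = 12 | 1·8+4·1 = 12
Q: 3·8 = 24 | 1·0+4·6 = 24
D: 3·8 = 24 | 1·8+4·4 = 24
B: 3·4 = 12 | 1·0+4·3 = 12
gcd(3,1,4) = 1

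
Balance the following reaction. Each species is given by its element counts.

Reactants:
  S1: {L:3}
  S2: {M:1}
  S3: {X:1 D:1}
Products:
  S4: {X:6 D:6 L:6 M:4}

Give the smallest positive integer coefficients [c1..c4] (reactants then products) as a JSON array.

Coefficients: [2, 4, 6, 1]

X: 2·0+4·0+6·1 = 6 | 1·6 = 6
D: 2·0+4·0+6·1 = 6 | 1·6 = 6
L: 2·3+4·0+6·0 = 6 | 1·6 = 6
M: 2·0+4·1+6·0 = 4 | 1·4 = 4
gcd(2,4,6,1) = 1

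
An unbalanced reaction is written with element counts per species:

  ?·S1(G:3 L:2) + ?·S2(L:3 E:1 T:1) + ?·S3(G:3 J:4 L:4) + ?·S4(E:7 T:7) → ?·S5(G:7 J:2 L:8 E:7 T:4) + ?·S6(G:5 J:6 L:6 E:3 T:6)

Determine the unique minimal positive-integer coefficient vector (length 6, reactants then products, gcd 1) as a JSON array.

Coefficients: [6, 2, 6, 4, 3, 3]

G: 6·3+2·0+6·3+4·0 = 36 | 3·7+3·5 = 36
J: 6·0+2·0+6·4+4·0 = 24 | 3·2+3·6 = 24
L: 6·2+2·3+6·4+4·0 = 42 | 3·8+3·6 = 42
E: 6·0+2·1+6·0+4·7 = 30 | 3·7+3·3 = 30
T: 6·0+2·1+6·0+4·7 = 30 | 3·4+3·6 = 30
gcd(6,2,6,4,3,3) = 1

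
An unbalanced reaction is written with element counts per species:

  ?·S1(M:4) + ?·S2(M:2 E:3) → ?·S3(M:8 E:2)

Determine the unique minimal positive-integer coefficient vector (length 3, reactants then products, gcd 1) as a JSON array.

Coefficients: [5, 2, 3]

M: 5·4+2·2 = 24 | 3·8 = 24
E: 5·0+2·3 = 6 | 3·2 = 6
gcd(5,2,3) = 1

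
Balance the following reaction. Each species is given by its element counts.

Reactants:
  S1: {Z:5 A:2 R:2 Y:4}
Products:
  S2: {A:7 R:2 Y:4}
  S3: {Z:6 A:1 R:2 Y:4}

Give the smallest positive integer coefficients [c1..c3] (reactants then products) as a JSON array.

Z: 6·5 = 30 | 1·0+5·6 = 30
A: 6·2 = 12 | 1·7+5·1 = 12
R: 6·2 = 12 | 1·2+5·2 = 12
Y: 6·4 = 24 | 1·4+5·4 = 24
gcd(6,1,5) = 1

Coefficients: [6, 1, 5]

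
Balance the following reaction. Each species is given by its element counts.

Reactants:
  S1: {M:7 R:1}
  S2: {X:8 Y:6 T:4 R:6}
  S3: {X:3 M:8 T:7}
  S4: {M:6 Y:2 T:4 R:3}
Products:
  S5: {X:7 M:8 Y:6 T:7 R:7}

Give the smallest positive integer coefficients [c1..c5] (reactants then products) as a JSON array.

Coefficients: [2, 4, 1, 3, 5]

X: 2·0+4·8+1·3+3·0 = 35 | 5·7 = 35
M: 2·7+4·0+1·8+3·6 = 40 | 5·8 = 40
Y: 2·0+4·6+1·0+3·2 = 30 | 5·6 = 30
T: 2·0+4·4+1·7+3·4 = 35 | 5·7 = 35
R: 2·1+4·6+1·0+3·3 = 35 | 5·7 = 35
gcd(2,4,1,3,5) = 1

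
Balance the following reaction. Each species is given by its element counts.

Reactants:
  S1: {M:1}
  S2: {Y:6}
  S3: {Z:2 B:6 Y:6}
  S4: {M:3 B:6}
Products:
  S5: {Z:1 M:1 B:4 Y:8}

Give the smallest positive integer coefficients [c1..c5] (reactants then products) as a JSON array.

Coefficients: [3, 5, 3, 1, 6]

Z: 3·0+5·0+3·2+1·0 = 6 | 6·1 = 6
M: 3·1+5·0+3·0+1·3 = 6 | 6·1 = 6
B: 3·0+5·0+3·6+1·6 = 24 | 6·4 = 24
Y: 3·0+5·6+3·6+1·0 = 48 | 6·8 = 48
gcd(3,5,3,1,6) = 1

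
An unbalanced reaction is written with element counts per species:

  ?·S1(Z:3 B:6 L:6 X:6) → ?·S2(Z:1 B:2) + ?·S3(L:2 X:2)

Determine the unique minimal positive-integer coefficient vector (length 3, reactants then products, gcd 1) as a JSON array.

Z: 1·3 = 3 | 3·1+3·0 = 3
B: 1·6 = 6 | 3·2+3·0 = 6
L: 1·6 = 6 | 3·0+3·2 = 6
X: 1·6 = 6 | 3·0+3·2 = 6
gcd(1,3,3) = 1

Coefficients: [1, 3, 3]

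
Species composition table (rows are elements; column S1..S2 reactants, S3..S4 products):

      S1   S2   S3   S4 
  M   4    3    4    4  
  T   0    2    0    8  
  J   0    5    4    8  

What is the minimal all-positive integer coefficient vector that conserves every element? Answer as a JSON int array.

Coefficients: [1, 4, 3, 1]

M: 1·4+4·3 = 16 | 3·4+1·4 = 16
T: 1·0+4·2 = 8 | 3·0+1·8 = 8
J: 1·0+4·5 = 20 | 3·4+1·8 = 20
gcd(1,4,3,1) = 1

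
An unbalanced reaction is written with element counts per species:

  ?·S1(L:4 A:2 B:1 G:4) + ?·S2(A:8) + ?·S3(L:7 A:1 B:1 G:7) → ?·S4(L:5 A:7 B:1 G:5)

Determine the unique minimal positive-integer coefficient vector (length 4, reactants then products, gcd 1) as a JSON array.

L: 2·4+2·0+1·7 = 15 | 3·5 = 15
A: 2·2+2·8+1·1 = 21 | 3·7 = 21
B: 2·1+2·0+1·1 = 3 | 3·1 = 3
G: 2·4+2·0+1·7 = 15 | 3·5 = 15
gcd(2,2,1,3) = 1

Coefficients: [2, 2, 1, 3]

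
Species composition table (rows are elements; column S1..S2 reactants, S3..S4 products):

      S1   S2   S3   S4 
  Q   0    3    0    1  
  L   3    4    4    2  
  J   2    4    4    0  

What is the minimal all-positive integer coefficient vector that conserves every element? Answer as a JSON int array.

Coefficients: [6, 1, 4, 3]

Q: 6·0+1·3 = 3 | 4·0+3·1 = 3
L: 6·3+1·4 = 22 | 4·4+3·2 = 22
J: 6·2+1·4 = 16 | 4·4+3·0 = 16
gcd(6,1,4,3) = 1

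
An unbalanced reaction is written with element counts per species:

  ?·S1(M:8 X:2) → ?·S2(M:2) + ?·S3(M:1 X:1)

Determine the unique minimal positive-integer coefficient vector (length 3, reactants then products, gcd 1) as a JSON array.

M: 1·8 = 8 | 3·2+2·1 = 8
X: 1·2 = 2 | 3·0+2·1 = 2
gcd(1,3,2) = 1

Coefficients: [1, 3, 2]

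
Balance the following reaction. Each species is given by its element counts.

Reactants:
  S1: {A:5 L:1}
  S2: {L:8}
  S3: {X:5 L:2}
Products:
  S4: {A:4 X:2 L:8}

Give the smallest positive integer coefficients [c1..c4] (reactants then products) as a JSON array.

Coefficients: [4, 4, 2, 5]

A: 4·5+4·0+2·0 = 20 | 5·4 = 20
X: 4·0+4·0+2·5 = 10 | 5·2 = 10
L: 4·1+4·8+2·2 = 40 | 5·8 = 40
gcd(4,4,2,5) = 1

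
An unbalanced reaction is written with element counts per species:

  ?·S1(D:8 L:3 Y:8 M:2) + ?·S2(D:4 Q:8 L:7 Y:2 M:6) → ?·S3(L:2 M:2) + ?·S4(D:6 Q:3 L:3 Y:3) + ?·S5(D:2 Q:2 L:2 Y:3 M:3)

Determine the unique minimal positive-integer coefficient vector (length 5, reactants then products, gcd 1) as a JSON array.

Coefficients: [3, 3, 3, 4, 6]

D: 3·8+3·4 = 36 | 3·0+4·6+6·2 = 36
Q: 3·0+3·8 = 24 | 3·0+4·3+6·2 = 24
L: 3·3+3·7 = 30 | 3·2+4·3+6·2 = 30
Y: 3·8+3·2 = 30 | 3·0+4·3+6·3 = 30
M: 3·2+3·6 = 24 | 3·2+4·0+6·3 = 24
gcd(3,3,3,4,6) = 1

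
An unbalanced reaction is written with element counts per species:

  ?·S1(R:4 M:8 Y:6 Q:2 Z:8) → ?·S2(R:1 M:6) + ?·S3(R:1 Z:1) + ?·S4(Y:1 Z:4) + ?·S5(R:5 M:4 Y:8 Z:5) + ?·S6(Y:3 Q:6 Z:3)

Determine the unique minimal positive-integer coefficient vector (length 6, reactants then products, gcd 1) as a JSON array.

Coefficients: [6, 6, 3, 6, 3, 2]

R: 6·4 = 24 | 6·1+3·1+6·0+3·5+2·0 = 24
M: 6·8 = 48 | 6·6+3·0+6·0+3·4+2·0 = 48
Y: 6·6 = 36 | 6·0+3·0+6·1+3·8+2·3 = 36
Q: 6·2 = 12 | 6·0+3·0+6·0+3·0+2·6 = 12
Z: 6·8 = 48 | 6·0+3·1+6·4+3·5+2·3 = 48
gcd(6,6,3,6,3,2) = 1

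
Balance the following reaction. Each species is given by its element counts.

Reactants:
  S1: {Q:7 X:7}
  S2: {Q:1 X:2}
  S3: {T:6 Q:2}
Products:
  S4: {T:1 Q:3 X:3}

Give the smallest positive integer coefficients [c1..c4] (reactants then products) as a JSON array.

T: 2·0+2·0+1·6 = 6 | 6·1 = 6
Q: 2·7+2·1+1·2 = 18 | 6·3 = 18
X: 2·7+2·2+1·0 = 18 | 6·3 = 18
gcd(2,2,1,6) = 1

Coefficients: [2, 2, 1, 6]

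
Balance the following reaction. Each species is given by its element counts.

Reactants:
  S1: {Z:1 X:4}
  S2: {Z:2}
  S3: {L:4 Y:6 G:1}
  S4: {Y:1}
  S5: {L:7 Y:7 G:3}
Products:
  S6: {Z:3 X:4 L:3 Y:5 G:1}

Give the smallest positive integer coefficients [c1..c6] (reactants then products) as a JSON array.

Z: 5·1+5·2+2·0+6·0+1·0 = 15 | 5·3 = 15
X: 5·4+5·0+2·0+6·0+1·0 = 20 | 5·4 = 20
L: 5·0+5·0+2·4+6·0+1·7 = 15 | 5·3 = 15
Y: 5·0+5·0+2·6+6·1+1·7 = 25 | 5·5 = 25
G: 5·0+5·0+2·1+6·0+1·3 = 5 | 5·1 = 5
gcd(5,5,2,6,1,5) = 1

Coefficients: [5, 5, 2, 6, 1, 5]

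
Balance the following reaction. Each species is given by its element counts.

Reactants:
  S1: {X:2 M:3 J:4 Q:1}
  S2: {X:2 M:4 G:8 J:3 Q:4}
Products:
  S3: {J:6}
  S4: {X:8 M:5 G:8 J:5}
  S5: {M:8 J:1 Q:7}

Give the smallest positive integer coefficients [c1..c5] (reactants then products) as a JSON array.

X: 6·2+2·2 = 16 | 3·0+2·8+2·0 = 16
M: 6·3+2·4 = 26 | 3·0+2·5+2·8 = 26
G: 6·0+2·8 = 16 | 3·0+2·8+2·0 = 16
J: 6·4+2·3 = 30 | 3·6+2·5+2·1 = 30
Q: 6·1+2·4 = 14 | 3·0+2·0+2·7 = 14
gcd(6,2,3,2,2) = 1

Coefficients: [6, 2, 3, 2, 2]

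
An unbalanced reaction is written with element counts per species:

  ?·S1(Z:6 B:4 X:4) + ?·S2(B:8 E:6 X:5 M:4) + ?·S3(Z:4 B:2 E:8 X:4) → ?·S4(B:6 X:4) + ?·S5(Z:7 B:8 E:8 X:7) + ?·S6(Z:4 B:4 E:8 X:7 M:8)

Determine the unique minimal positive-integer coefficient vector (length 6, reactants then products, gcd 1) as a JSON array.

Coefficients: [5, 4, 5, 1, 6, 2]

Z: 5·6+4·0+5·4 = 50 | 1·0+6·7+2·4 = 50
B: 5·4+4·8+5·2 = 62 | 1·6+6·8+2·4 = 62
E: 5·0+4·6+5·8 = 64 | 1·0+6·8+2·8 = 64
X: 5·4+4·5+5·4 = 60 | 1·4+6·7+2·7 = 60
M: 5·0+4·4+5·0 = 16 | 1·0+6·0+2·8 = 16
gcd(5,4,5,1,6,2) = 1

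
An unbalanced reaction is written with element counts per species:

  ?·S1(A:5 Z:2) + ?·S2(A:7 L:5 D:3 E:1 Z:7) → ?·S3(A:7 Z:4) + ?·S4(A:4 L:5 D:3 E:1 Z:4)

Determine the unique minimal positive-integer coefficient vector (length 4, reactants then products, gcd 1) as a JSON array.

A: 3·5+2·7 = 29 | 3·7+2·4 = 29
L: 3·0+2·5 = 10 | 3·0+2·5 = 10
D: 3·0+2·3 = 6 | 3·0+2·3 = 6
E: 3·0+2·1 = 2 | 3·0+2·1 = 2
Z: 3·2+2·7 = 20 | 3·4+2·4 = 20
gcd(3,2,3,2) = 1

Coefficients: [3, 2, 3, 2]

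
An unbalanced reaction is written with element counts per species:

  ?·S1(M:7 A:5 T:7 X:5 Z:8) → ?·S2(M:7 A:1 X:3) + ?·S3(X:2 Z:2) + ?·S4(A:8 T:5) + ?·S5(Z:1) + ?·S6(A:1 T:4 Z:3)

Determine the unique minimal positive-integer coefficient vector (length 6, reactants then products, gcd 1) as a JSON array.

Coefficients: [3, 3, 3, 1, 6, 4]

M: 3·7 = 21 | 3·7+3·0+1·0+6·0+4·0 = 21
A: 3·5 = 15 | 3·1+3·0+1·8+6·0+4·1 = 15
T: 3·7 = 21 | 3·0+3·0+1·5+6·0+4·4 = 21
X: 3·5 = 15 | 3·3+3·2+1·0+6·0+4·0 = 15
Z: 3·8 = 24 | 3·0+3·2+1·0+6·1+4·3 = 24
gcd(3,3,3,1,6,4) = 1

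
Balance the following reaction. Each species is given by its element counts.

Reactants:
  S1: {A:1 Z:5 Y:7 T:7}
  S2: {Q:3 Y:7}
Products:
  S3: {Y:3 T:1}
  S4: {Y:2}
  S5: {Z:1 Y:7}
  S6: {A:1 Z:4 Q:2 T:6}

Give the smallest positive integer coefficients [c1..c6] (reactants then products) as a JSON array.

A: 6·1+4·0 = 6 | 6·0+5·0+6·0+6·1 = 6
Z: 6·5+4·0 = 30 | 6·0+5·0+6·1+6·4 = 30
Q: 6·0+4·3 = 12 | 6·0+5·0+6·0+6·2 = 12
Y: 6·7+4·7 = 70 | 6·3+5·2+6·7+6·0 = 70
T: 6·7+4·0 = 42 | 6·1+5·0+6·0+6·6 = 42
gcd(6,4,6,5,6,6) = 1

Coefficients: [6, 4, 6, 5, 6, 6]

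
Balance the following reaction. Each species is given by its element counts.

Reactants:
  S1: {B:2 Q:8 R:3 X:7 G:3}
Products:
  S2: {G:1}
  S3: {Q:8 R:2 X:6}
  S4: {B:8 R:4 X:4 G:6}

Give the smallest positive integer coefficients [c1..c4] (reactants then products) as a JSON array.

Coefficients: [4, 6, 4, 1]

B: 4·2 = 8 | 6·0+4·0+1·8 = 8
Q: 4·8 = 32 | 6·0+4·8+1·0 = 32
R: 4·3 = 12 | 6·0+4·2+1·4 = 12
X: 4·7 = 28 | 6·0+4·6+1·4 = 28
G: 4·3 = 12 | 6·1+4·0+1·6 = 12
gcd(4,6,4,1) = 1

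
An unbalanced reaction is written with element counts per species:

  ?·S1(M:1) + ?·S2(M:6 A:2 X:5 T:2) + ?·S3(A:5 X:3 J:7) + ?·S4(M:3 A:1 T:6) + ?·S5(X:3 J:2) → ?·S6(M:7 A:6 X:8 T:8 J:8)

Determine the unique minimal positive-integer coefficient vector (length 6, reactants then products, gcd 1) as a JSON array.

M: 5·1+2·6+4·0+6·3+6·0 = 35 | 5·7 = 35
A: 5·0+2·2+4·5+6·1+6·0 = 30 | 5·6 = 30
X: 5·0+2·5+4·3+6·0+6·3 = 40 | 5·8 = 40
T: 5·0+2·2+4·0+6·6+6·0 = 40 | 5·8 = 40
J: 5·0+2·0+4·7+6·0+6·2 = 40 | 5·8 = 40
gcd(5,2,4,6,6,5) = 1

Coefficients: [5, 2, 4, 6, 6, 5]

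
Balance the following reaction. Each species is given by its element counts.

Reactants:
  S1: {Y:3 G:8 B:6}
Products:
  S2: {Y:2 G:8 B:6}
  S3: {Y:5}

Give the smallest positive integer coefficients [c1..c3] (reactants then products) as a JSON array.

Y: 5·3 = 15 | 5·2+1·5 = 15
G: 5·8 = 40 | 5·8+1·0 = 40
B: 5·6 = 30 | 5·6+1·0 = 30
gcd(5,5,1) = 1

Coefficients: [5, 5, 1]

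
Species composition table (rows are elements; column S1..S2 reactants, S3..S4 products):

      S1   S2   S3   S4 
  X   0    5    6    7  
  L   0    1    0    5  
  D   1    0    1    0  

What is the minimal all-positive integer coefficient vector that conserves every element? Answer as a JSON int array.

X: 3·0+5·5 = 25 | 3·6+1·7 = 25
L: 3·0+5·1 = 5 | 3·0+1·5 = 5
D: 3·1+5·0 = 3 | 3·1+1·0 = 3
gcd(3,5,3,1) = 1

Coefficients: [3, 5, 3, 1]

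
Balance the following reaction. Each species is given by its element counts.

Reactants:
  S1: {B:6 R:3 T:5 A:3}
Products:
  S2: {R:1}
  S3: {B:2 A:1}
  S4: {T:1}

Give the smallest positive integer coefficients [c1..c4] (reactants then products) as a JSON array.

B: 1·6 = 6 | 3·0+3·2+5·0 = 6
R: 1·3 = 3 | 3·1+3·0+5·0 = 3
T: 1·5 = 5 | 3·0+3·0+5·1 = 5
A: 1·3 = 3 | 3·0+3·1+5·0 = 3
gcd(1,3,3,5) = 1

Coefficients: [1, 3, 3, 5]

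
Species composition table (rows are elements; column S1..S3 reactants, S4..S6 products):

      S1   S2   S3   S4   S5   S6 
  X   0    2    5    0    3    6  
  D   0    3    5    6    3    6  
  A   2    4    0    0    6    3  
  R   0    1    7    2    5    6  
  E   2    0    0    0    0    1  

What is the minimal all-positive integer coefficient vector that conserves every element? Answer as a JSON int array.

X: 3·0+6·2+6·5 = 42 | 1·0+2·3+6·6 = 42
D: 3·0+6·3+6·5 = 48 | 1·6+2·3+6·6 = 48
A: 3·2+6·4+6·0 = 30 | 1·0+2·6+6·3 = 30
R: 3·0+6·1+6·7 = 48 | 1·2+2·5+6·6 = 48
E: 3·2+6·0+6·0 = 6 | 1·0+2·0+6·1 = 6
gcd(3,6,6,1,2,6) = 1

Coefficients: [3, 6, 6, 1, 2, 6]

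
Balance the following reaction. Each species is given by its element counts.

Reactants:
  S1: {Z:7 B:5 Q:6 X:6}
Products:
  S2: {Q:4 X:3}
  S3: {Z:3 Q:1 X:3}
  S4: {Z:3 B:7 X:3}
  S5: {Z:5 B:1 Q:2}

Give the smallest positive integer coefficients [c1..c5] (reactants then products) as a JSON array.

Z: 5·7 = 35 | 5·0+2·3+3·3+4·5 = 35
B: 5·5 = 25 | 5·0+2·0+3·7+4·1 = 25
Q: 5·6 = 30 | 5·4+2·1+3·0+4·2 = 30
X: 5·6 = 30 | 5·3+2·3+3·3+4·0 = 30
gcd(5,5,2,3,4) = 1

Coefficients: [5, 5, 2, 3, 4]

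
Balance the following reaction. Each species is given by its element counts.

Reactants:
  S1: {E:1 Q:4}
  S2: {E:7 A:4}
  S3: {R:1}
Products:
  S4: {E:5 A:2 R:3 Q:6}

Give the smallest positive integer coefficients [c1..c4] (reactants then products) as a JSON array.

E: 3·1+1·7+6·0 = 10 | 2·5 = 10
A: 3·0+1·4+6·0 = 4 | 2·2 = 4
R: 3·0+1·0+6·1 = 6 | 2·3 = 6
Q: 3·4+1·0+6·0 = 12 | 2·6 = 12
gcd(3,1,6,2) = 1

Coefficients: [3, 1, 6, 2]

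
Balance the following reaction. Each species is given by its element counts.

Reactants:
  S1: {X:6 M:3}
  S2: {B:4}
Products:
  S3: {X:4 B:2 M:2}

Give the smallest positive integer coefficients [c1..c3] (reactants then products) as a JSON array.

X: 4·6+3·0 = 24 | 6·4 = 24
B: 4·0+3·4 = 12 | 6·2 = 12
M: 4·3+3·0 = 12 | 6·2 = 12
gcd(4,3,6) = 1

Coefficients: [4, 3, 6]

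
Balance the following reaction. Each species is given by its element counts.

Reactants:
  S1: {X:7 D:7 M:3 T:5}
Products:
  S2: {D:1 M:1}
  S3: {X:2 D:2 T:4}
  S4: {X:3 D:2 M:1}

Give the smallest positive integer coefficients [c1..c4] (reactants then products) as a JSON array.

Coefficients: [4, 6, 5, 6]

X: 4·7 = 28 | 6·0+5·2+6·3 = 28
D: 4·7 = 28 | 6·1+5·2+6·2 = 28
M: 4·3 = 12 | 6·1+5·0+6·1 = 12
T: 4·5 = 20 | 6·0+5·4+6·0 = 20
gcd(4,6,5,6) = 1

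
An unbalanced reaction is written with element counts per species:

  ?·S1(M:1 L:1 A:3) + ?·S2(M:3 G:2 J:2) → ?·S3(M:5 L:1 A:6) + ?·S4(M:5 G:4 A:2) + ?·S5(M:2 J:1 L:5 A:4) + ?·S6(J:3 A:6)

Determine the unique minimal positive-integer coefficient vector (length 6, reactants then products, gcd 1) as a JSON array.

M: 6·1+2·3 = 12 | 1·5+1·5+1·2+1·0 = 12
G: 6·0+2·2 = 4 | 1·0+1·4+1·0+1·0 = 4
J: 6·0+2·2 = 4 | 1·0+1·0+1·1+1·3 = 4
L: 6·1+2·0 = 6 | 1·1+1·0+1·5+1·0 = 6
A: 6·3+2·0 = 18 | 1·6+1·2+1·4+1·6 = 18
gcd(6,2,1,1,1,1) = 1

Coefficients: [6, 2, 1, 1, 1, 1]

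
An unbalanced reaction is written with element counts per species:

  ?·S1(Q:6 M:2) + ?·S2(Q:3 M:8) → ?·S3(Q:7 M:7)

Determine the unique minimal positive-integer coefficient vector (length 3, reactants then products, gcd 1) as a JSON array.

Q: 5·6+4·3 = 42 | 6·7 = 42
M: 5·2+4·8 = 42 | 6·7 = 42
gcd(5,4,6) = 1

Coefficients: [5, 4, 6]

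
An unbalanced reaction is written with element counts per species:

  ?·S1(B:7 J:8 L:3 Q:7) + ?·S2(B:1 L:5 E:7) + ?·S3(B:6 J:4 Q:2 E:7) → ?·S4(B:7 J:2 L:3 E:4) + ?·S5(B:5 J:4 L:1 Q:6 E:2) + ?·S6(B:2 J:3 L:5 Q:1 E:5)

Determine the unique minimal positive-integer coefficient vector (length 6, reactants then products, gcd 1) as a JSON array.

B: 4·7+5·1+1·6 = 39 | 1·7+4·5+6·2 = 39
J: 4·8+5·0+1·4 = 36 | 1·2+4·4+6·3 = 36
L: 4·3+5·5+1·0 = 37 | 1·3+4·1+6·5 = 37
Q: 4·7+5·0+1·2 = 30 | 1·0+4·6+6·1 = 30
E: 4·0+5·7+1·7 = 42 | 1·4+4·2+6·5 = 42
gcd(4,5,1,1,4,6) = 1

Coefficients: [4, 5, 1, 1, 4, 6]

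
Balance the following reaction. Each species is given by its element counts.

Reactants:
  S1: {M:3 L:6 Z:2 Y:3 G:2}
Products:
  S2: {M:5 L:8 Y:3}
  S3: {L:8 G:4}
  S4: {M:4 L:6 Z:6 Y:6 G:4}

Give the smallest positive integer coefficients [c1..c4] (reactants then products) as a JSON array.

Coefficients: [6, 2, 1, 2]

M: 6·3 = 18 | 2·5+1·0+2·4 = 18
L: 6·6 = 36 | 2·8+1·8+2·6 = 36
Z: 6·2 = 12 | 2·0+1·0+2·6 = 12
Y: 6·3 = 18 | 2·3+1·0+2·6 = 18
G: 6·2 = 12 | 2·0+1·4+2·4 = 12
gcd(6,2,1,2) = 1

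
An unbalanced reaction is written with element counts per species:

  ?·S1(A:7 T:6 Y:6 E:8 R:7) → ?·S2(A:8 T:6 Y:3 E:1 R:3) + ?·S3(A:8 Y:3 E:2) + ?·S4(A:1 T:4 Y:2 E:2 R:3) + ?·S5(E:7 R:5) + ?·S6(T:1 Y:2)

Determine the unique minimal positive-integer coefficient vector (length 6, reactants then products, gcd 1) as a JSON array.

A: 5·7 = 35 | 2·8+2·8+3·1+4·0+6·0 = 35
T: 5·6 = 30 | 2·6+2·0+3·4+4·0+6·1 = 30
Y: 5·6 = 30 | 2·3+2·3+3·2+4·0+6·2 = 30
E: 5·8 = 40 | 2·1+2·2+3·2+4·7+6·0 = 40
R: 5·7 = 35 | 2·3+2·0+3·3+4·5+6·0 = 35
gcd(5,2,2,3,4,6) = 1

Coefficients: [5, 2, 2, 3, 4, 6]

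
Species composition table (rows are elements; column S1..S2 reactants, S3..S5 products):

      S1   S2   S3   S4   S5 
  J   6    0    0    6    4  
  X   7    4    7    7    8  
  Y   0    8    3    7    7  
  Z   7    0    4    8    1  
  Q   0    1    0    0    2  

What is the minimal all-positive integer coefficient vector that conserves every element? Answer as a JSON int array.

Coefficients: [5, 6, 2, 3, 3]

J: 5·6+6·0 = 30 | 2·0+3·6+3·4 = 30
X: 5·7+6·4 = 59 | 2·7+3·7+3·8 = 59
Y: 5·0+6·8 = 48 | 2·3+3·7+3·7 = 48
Z: 5·7+6·0 = 35 | 2·4+3·8+3·1 = 35
Q: 5·0+6·1 = 6 | 2·0+3·0+3·2 = 6
gcd(5,6,2,3,3) = 1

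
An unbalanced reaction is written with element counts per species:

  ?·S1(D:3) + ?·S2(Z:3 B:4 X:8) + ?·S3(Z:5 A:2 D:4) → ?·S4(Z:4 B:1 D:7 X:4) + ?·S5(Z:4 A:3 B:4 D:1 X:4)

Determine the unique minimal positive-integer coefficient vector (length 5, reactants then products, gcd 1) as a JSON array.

Z: 6·0+3·3+3·5 = 24 | 4·4+2·4 = 24
A: 6·0+3·0+3·2 = 6 | 4·0+2·3 = 6
B: 6·0+3·4+3·0 = 12 | 4·1+2·4 = 12
D: 6·3+3·0+3·4 = 30 | 4·7+2·1 = 30
X: 6·0+3·8+3·0 = 24 | 4·4+2·4 = 24
gcd(6,3,3,4,2) = 1

Coefficients: [6, 3, 3, 4, 2]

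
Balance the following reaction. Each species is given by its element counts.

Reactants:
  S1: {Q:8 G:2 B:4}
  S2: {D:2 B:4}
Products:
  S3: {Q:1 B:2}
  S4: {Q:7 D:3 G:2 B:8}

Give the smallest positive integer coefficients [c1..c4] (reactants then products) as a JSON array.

Q: 2·8+3·0 = 16 | 2·1+2·7 = 16
D: 2·0+3·2 = 6 | 2·0+2·3 = 6
G: 2·2+3·0 = 4 | 2·0+2·2 = 4
B: 2·4+3·4 = 20 | 2·2+2·8 = 20
gcd(2,3,2,2) = 1

Coefficients: [2, 3, 2, 2]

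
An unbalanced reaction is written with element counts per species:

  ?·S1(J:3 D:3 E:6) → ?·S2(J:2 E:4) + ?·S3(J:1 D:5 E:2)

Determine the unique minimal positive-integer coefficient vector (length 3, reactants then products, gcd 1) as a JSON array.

J: 5·3 = 15 | 6·2+3·1 = 15
D: 5·3 = 15 | 6·0+3·5 = 15
E: 5·6 = 30 | 6·4+3·2 = 30
gcd(5,6,3) = 1

Coefficients: [5, 6, 3]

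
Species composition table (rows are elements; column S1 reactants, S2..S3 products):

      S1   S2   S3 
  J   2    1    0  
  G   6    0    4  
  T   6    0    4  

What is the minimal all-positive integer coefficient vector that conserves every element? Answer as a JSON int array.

J: 2·2 = 4 | 4·1+3·0 = 4
G: 2·6 = 12 | 4·0+3·4 = 12
T: 2·6 = 12 | 4·0+3·4 = 12
gcd(2,4,3) = 1

Coefficients: [2, 4, 3]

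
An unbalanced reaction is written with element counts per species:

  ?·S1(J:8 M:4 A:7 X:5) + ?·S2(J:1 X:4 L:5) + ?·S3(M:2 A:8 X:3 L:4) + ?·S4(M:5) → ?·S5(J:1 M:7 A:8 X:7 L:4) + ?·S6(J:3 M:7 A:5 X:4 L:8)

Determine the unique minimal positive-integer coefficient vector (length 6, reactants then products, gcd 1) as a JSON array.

J: 1·8+4·1+4·0+6·0 = 12 | 3·1+3·3 = 12
M: 1·4+4·0+4·2+6·5 = 42 | 3·7+3·7 = 42
A: 1·7+4·0+4·8+6·0 = 39 | 3·8+3·5 = 39
X: 1·5+4·4+4·3+6·0 = 33 | 3·7+3·4 = 33
L: 1·0+4·5+4·4+6·0 = 36 | 3·4+3·8 = 36
gcd(1,4,4,6,3,3) = 1

Coefficients: [1, 4, 4, 6, 3, 3]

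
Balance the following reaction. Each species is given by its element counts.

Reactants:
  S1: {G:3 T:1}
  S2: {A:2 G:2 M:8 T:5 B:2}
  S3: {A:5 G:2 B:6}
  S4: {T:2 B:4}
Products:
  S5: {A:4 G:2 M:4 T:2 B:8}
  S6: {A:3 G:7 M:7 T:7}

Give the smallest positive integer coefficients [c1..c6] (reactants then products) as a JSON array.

Coefficients: [6, 6, 4, 1, 5, 4]

A: 6·0+6·2+4·5+1·0 = 32 | 5·4+4·3 = 32
G: 6·3+6·2+4·2+1·0 = 38 | 5·2+4·7 = 38
M: 6·0+6·8+4·0+1·0 = 48 | 5·4+4·7 = 48
T: 6·1+6·5+4·0+1·2 = 38 | 5·2+4·7 = 38
B: 6·0+6·2+4·6+1·4 = 40 | 5·8+4·0 = 40
gcd(6,6,4,1,5,4) = 1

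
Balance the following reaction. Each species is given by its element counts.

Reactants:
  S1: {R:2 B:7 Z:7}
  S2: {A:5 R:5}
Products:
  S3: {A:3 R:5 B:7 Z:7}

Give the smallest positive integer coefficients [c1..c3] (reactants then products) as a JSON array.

Coefficients: [5, 3, 5]

A: 5·0+3·5 = 15 | 5·3 = 15
R: 5·2+3·5 = 25 | 5·5 = 25
B: 5·7+3·0 = 35 | 5·7 = 35
Z: 5·7+3·0 = 35 | 5·7 = 35
gcd(5,3,5) = 1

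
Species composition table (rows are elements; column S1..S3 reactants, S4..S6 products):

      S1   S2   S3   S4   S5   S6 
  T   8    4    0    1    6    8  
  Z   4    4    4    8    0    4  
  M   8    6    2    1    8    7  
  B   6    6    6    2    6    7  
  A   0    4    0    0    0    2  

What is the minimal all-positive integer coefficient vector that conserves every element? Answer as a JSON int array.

Coefficients: [4, 1, 1, 2, 3, 2]

T: 4·8+1·4+1·0 = 36 | 2·1+3·6+2·8 = 36
Z: 4·4+1·4+1·4 = 24 | 2·8+3·0+2·4 = 24
M: 4·8+1·6+1·2 = 40 | 2·1+3·8+2·7 = 40
B: 4·6+1·6+1·6 = 36 | 2·2+3·6+2·7 = 36
A: 4·0+1·4+1·0 = 4 | 2·0+3·0+2·2 = 4
gcd(4,1,1,2,3,2) = 1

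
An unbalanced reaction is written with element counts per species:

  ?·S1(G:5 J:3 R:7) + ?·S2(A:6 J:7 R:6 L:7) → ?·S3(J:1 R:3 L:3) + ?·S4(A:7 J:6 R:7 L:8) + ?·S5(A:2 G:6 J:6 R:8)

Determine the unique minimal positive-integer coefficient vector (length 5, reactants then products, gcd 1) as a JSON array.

Coefficients: [6, 4, 4, 2, 5]

A: 6·0+4·6 = 24 | 4·0+2·7+5·2 = 24
G: 6·5+4·0 = 30 | 4·0+2·0+5·6 = 30
J: 6·3+4·7 = 46 | 4·1+2·6+5·6 = 46
R: 6·7+4·6 = 66 | 4·3+2·7+5·8 = 66
L: 6·0+4·7 = 28 | 4·3+2·8+5·0 = 28
gcd(6,4,4,2,5) = 1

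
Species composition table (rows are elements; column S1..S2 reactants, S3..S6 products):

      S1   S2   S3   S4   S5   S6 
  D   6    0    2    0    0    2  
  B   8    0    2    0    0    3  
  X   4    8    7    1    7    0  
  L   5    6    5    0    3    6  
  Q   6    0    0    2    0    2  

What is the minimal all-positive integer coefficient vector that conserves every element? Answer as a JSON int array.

Coefficients: [1, 4, 1, 1, 4, 2]

D: 1·6+4·0 = 6 | 1·2+1·0+4·0+2·2 = 6
B: 1·8+4·0 = 8 | 1·2+1·0+4·0+2·3 = 8
X: 1·4+4·8 = 36 | 1·7+1·1+4·7+2·0 = 36
L: 1·5+4·6 = 29 | 1·5+1·0+4·3+2·6 = 29
Q: 1·6+4·0 = 6 | 1·0+1·2+4·0+2·2 = 6
gcd(1,4,1,1,4,2) = 1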